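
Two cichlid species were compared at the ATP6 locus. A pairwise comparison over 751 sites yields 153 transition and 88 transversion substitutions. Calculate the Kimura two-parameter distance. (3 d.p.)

0.439

P = 153/751 ≈ 0.203728 and Q = 88/751 ≈ 0.117177.
Under the Kimura two-parameter model, d = −½ ln(1 − 2P − Q) − ¼ ln(1 − 2Q).
1 − 2P − Q = 0.475367, giving −½ ln(0.475367) = 0.371834.
1 − 2Q = 0.765646, giving −¼ ln(0.765646) = 0.066759.
d = 0.371834 + 0.066759 = 0.438593.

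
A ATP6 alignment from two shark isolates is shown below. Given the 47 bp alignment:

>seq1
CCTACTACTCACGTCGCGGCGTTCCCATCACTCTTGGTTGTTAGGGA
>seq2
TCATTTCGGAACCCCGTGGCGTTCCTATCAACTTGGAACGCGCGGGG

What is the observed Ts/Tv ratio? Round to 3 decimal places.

0.917

Transitions are A↔G and C↔T; transversions are all other mismatches.
Transitions: 11. Transversions: 12.
R = 11/12 = 0.916666… ≈ 0.917 (to 3 d.p.).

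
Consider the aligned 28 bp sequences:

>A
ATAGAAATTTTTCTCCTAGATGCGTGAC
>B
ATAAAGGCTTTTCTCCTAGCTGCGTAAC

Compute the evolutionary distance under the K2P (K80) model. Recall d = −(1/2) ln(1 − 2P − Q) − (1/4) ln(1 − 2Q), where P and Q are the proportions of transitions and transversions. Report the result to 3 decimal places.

0.268

Of 28 sites, 5 differences are transitions and 1 are transversions, so P = 5/28 ≈ 0.178571 and Q = 1/28 ≈ 0.035714.
Under the Kimura two-parameter model, d = −½ ln(1 − 2P − Q) − ¼ ln(1 − 2Q).
1 − 2P − Q = 0.607144, giving −½ ln(0.607144) = 0.249495.
1 − 2Q = 0.928572, giving −¼ ln(0.928572) = 0.018527.
d = 0.249495 + 0.018527 = 0.268022.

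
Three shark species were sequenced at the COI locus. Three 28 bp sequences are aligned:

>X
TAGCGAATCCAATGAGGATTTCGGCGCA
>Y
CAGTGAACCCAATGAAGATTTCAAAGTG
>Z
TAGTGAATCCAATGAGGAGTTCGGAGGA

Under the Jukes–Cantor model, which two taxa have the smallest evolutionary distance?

X and Z

X–Y: 9/28 differ, p = 0.321, d = 0.420.
X–Z: 4/28 differ, p = 0.143, d = 0.158.
Y–Z: 8/28 differ, p = 0.286, d = 0.360.
The smallest distance is between X and Z.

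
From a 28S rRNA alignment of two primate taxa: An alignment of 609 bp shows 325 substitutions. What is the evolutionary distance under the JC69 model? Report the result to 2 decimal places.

p = 325/609 ≈ 0.533662.
d = −(3/4) ln(1 − 4p/3) = −0.75 ln(1 − 0.711549) = −0.75 ln(0.288451)
  = −0.75 × (-1.243230) = 0.932423 substitutions/site.

0.93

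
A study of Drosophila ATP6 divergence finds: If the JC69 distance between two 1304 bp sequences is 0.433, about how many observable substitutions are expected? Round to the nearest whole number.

Invert JC69: p = (3/4)(1 − e^(−4d/3)) = 0.75 × (1 − e^(-0.577333)) = 0.75 × (1 − 0.561394) = 0.328955.
Expected differing sites = pL ≈ 0.328955 × 1304 = 428.95732 ≈ 429.

429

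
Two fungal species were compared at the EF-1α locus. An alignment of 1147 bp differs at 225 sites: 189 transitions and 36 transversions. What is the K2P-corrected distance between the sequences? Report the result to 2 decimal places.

0.24

P = 189/1147 ≈ 0.164778 and Q = 36/1147 ≈ 0.031386.
Under the Kimura two-parameter model, d = −½ ln(1 − 2P − Q) − ¼ ln(1 − 2Q).
1 − 2P − Q = 0.639058, giving −½ ln(0.639058) = 0.223880.
1 − 2Q = 0.937228, giving −¼ ln(0.937228) = 0.016207.
d = 0.223880 + 0.016207 = 0.240087.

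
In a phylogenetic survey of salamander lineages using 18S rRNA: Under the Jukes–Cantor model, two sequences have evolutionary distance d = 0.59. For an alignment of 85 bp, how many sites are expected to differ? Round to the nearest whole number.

Invert JC69: p = (3/4)(1 − e^(−4d/3)) = 0.75 × (1 − e^(-0.786667)) = 0.75 × (1 − 0.455360) = 0.408480.
Expected differing sites = pL ≈ 0.408480 × 85 = 34.7208 ≈ 35.

35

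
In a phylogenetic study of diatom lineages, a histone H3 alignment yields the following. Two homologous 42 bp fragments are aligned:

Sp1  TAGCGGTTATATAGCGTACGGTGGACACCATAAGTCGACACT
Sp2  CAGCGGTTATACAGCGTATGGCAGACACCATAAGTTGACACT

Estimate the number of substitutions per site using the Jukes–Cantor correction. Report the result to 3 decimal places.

The sequences differ at 6 of 42 sites (1, 12, 19, 22, 23, 36), so p = 6/42 ≈ 0.142857.
d = −(3/4) ln(1 − 4p/3) = −0.75 ln(1 − 0.190476) = −0.75 ln(0.809524)
  = −0.75 × (-0.211309) = 0.158482 substitutions/site.

0.158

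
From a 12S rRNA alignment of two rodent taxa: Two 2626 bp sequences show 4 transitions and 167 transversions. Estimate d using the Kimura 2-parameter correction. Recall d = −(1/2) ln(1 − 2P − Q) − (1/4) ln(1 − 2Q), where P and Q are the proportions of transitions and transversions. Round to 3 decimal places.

P = 4/2626 ≈ 0.001523 and Q = 167/2626 ≈ 0.063595.
Under the Kimura two-parameter model, d = −½ ln(1 − 2P − Q) − ¼ ln(1 − 2Q).
1 − 2P − Q = 0.933359, giving −½ ln(0.933359) = 0.034483.
1 − 2Q = 0.87281, giving −¼ ln(0.87281) = 0.034009.
d = 0.034483 + 0.034009 = 0.068492.

0.068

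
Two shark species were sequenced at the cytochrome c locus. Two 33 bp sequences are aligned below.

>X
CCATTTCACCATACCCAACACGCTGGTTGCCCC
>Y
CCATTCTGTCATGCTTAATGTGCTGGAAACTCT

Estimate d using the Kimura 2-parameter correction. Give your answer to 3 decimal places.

Of 33 sites, 13 differences are transitions and 2 are transversions, so P = 13/33 ≈ 0.393939 and Q = 2/33 ≈ 0.060606.
Under the Kimura two-parameter model, d = −½ ln(1 − 2P − Q) − ¼ ln(1 − 2Q).
1 − 2P − Q = 0.151516, giving −½ ln(0.151516) = 0.943532.
1 − 2Q = 0.878788, giving −¼ ln(0.878788) = 0.032303.
d = 0.943532 + 0.032303 = 0.975835.

0.976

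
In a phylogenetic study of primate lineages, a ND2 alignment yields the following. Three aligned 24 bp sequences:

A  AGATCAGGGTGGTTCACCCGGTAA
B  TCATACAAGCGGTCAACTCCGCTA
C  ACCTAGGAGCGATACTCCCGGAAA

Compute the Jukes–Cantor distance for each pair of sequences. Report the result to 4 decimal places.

A–B: 13/24 sites differ → p ≈ 0.541667, d = −0.75 ln(1 − 0.722223) = 0.960702 ≈ 0.9607.
A–C: 10/24 sites differ → p ≈ 0.416667, d = −0.75 ln(1 − 0.555556) = 0.608198 ≈ 0.6082.
B–C: 12/24 sites differ → p = 0.5, d = −0.75 ln(1 − 0.666667) = 0.823960 ≈ 0.8240.

d(A,B) = 0.9607, d(A,C) = 0.6082, d(B,C) = 0.8240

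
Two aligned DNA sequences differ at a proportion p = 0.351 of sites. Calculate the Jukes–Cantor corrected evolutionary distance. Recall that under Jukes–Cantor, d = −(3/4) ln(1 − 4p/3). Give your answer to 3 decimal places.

0.473

d = −(3/4) ln(1 − 4p/3) = −0.75 ln(1 − 0.468) = −0.75 ln(0.532)
  = −0.75 × (-0.631112) = 0.473334 substitutions/site.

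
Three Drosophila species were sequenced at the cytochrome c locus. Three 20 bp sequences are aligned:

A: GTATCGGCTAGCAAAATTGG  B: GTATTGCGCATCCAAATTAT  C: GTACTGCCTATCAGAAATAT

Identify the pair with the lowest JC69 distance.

A–B: 8/20 differ, p = 0.400, d = 0.572.
A–C: 8/20 differ, p = 0.400, d = 0.572.
B–C: 6/20 differ, p = 0.300, d = 0.383.
The smallest distance is between B and C.

B and C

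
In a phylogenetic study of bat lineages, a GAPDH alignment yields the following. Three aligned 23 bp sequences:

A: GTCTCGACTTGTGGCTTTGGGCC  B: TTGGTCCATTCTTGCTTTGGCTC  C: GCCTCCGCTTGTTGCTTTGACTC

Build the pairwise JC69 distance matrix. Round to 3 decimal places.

A–B: 11/23 sites differ → p ≈ 0.478261, d = −0.75 ln(1 − 0.637681) = 0.761423 ≈ 0.761.
A–C: 7/23 sites differ → p ≈ 0.304348, d = −0.75 ln(1 − 0.405797) = 0.390401 ≈ 0.390.
B–C: 9/23 sites differ → p ≈ 0.391304, d = −0.75 ln(1 − 0.521739) = 0.553199 ≈ 0.553.

d(A,B) = 0.761, d(A,C) = 0.390, d(B,C) = 0.553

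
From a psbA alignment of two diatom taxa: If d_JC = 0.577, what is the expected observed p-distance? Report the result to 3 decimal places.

p = (3/4)(1 − e^(−4d/3)) = 0.75 × (1 − e^(-0.769333)) = 0.75 × (1 − 0.463322) = 0.402509.

0.403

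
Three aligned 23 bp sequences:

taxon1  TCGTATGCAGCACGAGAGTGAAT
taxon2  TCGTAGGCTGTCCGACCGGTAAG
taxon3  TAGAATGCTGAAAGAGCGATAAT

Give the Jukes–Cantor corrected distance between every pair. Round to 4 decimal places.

taxon1–taxon2: 9/23 sites differ → p ≈ 0.391304, d = −0.75 ln(1 − 0.521739) = 0.553199 ≈ 0.5532.
taxon1–taxon3: 8/23 sites differ → p ≈ 0.347826, d = −0.75 ln(1 − 0.463768) = 0.467391 ≈ 0.4674.
taxon2–taxon3: 9/23 sites differ → p ≈ 0.391304, d = −0.75 ln(1 − 0.521739) = 0.553199 ≈ 0.5532.

d(taxon1,taxon2) = 0.5532, d(taxon1,taxon3) = 0.4674, d(taxon2,taxon3) = 0.5532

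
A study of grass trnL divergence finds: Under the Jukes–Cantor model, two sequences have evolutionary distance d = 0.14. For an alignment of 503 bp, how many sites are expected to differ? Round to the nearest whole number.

64

Invert JC69: p = (3/4)(1 − e^(−4d/3)) = 0.75 × (1 − e^(-0.186667)) = 0.75 × (1 − 0.829720) = 0.127710.
Expected differing sites = pL ≈ 0.127710 × 503 = 64.23813 ≈ 64.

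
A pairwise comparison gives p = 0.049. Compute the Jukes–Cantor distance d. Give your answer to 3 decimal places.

0.051

d = −(3/4) ln(1 − 4p/3) = −0.75 ln(1 − 0.065333) = −0.75 ln(0.934667)
  = −0.75 × (-0.067565) = 0.050674 substitutions/site.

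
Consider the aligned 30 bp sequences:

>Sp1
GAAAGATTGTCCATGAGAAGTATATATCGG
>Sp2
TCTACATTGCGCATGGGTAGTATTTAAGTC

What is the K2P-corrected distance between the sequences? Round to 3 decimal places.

Of 30 sites, 2 differences are transitions and 11 are transversions, so P = 2/30 ≈ 0.066667 and Q = 11/30 ≈ 0.366667.
Under the Kimura two-parameter model, d = −½ ln(1 − 2P − Q) − ¼ ln(1 − 2Q).
1 − 2P − Q = 0.499999, giving −½ ln(0.499999) = 0.346575.
1 − 2Q = 0.266666, giving −¼ ln(0.266666) = 0.330440.
d = 0.346575 + 0.330440 = 0.677015.

0.677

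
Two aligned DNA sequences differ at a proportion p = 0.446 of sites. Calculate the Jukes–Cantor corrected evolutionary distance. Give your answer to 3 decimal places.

0.677

d = −(3/4) ln(1 − 4p/3) = −0.75 ln(1 − 0.594667) = −0.75 ln(0.405333)
  = −0.75 × (-0.903046) = 0.677285 substitutions/site.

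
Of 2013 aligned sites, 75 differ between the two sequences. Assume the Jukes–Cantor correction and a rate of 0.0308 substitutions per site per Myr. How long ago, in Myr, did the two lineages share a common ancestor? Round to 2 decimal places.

p = 75/2013 ≈ 0.037258.
d = −(3/4) ln(1 − 4p/3) = −0.75 ln(1 − 0.049677) = −0.75 ln(0.950323)
  = −0.75 × (-0.050953) = 0.038215 substitutions/site.
Under a molecular clock d = 2μt, so t = d/(2μ) = 0.038215 / (2 × 0.0308) = 0.62 Myr.

0.62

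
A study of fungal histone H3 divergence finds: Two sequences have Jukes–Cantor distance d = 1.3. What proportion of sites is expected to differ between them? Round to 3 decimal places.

p = (3/4)(1 − e^(−4d/3)) = 0.75 × (1 − e^(-1.733333)) = 0.75 × (1 − 0.176695) = 0.617479.

0.617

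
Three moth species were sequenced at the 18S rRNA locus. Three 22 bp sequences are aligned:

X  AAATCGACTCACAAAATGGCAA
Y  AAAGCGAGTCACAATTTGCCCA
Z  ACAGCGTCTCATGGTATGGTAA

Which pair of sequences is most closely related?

X and Y

X–Y: 6/22 differ, p = 0.273, d = 0.339.
X–Z: 8/22 differ, p = 0.364, d = 0.497.
Y–Z: 10/22 differ, p = 0.455, d = 0.699.
The smallest distance is between X and Y.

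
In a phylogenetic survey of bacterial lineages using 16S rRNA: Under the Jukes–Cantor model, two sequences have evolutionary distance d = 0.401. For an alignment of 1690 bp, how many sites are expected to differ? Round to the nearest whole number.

525

Invert JC69: p = (3/4)(1 − e^(−4d/3)) = 0.75 × (1 − e^(-0.534667)) = 0.75 × (1 − 0.585864) = 0.310602.
Expected differing sites = pL ≈ 0.310602 × 1690 = 524.91738 ≈ 525.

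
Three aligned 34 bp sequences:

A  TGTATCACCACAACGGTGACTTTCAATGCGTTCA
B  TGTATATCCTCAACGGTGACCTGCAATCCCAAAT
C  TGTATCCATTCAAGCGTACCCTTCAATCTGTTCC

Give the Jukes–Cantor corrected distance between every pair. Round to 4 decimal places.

A–B: 11/34 sites differ → p ≈ 0.323529, d = −0.75 ln(1 − 0.431372) = 0.423397 ≈ 0.4234.
A–C: 12/34 sites differ → p ≈ 0.352941, d = −0.75 ln(1 − 0.470588) = 0.476991 ≈ 0.4770.
B–C: 15/34 sites differ → p ≈ 0.441176, d = −0.75 ln(1 − 0.588235) = 0.665477 ≈ 0.6655.

d(A,B) = 0.4234, d(A,C) = 0.4770, d(B,C) = 0.6655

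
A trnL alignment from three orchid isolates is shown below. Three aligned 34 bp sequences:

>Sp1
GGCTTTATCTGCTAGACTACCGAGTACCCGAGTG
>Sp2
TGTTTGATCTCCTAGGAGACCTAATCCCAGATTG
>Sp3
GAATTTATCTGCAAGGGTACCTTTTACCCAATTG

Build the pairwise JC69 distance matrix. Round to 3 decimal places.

Sp1–Sp2: 12/34 sites differ → p ≈ 0.352941, d = −0.75 ln(1 − 0.470588) = 0.476991 ≈ 0.477.
Sp1–Sp3: 10/34 sites differ → p ≈ 0.294118, d = −0.75 ln(1 − 0.392157) = 0.373379 ≈ 0.373.
Sp2–Sp3: 13/34 sites differ → p ≈ 0.382353, d = −0.75 ln(1 − 0.509804) = 0.534712 ≈ 0.535.

d(Sp1,Sp2) = 0.477, d(Sp1,Sp3) = 0.373, d(Sp2,Sp3) = 0.535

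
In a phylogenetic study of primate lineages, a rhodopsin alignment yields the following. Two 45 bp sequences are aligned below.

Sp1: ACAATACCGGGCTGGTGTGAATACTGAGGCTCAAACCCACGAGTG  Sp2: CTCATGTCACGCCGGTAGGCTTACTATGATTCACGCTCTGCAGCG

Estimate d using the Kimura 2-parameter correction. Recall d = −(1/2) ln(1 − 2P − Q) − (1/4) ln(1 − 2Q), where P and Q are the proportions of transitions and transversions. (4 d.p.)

Of 45 sites, 12 differences are transitions and 11 are transversions, so P = 12/45 ≈ 0.266667 and Q = 11/45 ≈ 0.244444.
Under the Kimura two-parameter model, d = −½ ln(1 − 2P − Q) − ¼ ln(1 − 2Q).
1 − 2P − Q = 0.222222, giving −½ ln(0.222222) = 0.752039.
1 − 2Q = 0.511112, giving −¼ ln(0.511112) = 0.167792.
d = 0.752039 + 0.167792 = 0.919831.

0.9198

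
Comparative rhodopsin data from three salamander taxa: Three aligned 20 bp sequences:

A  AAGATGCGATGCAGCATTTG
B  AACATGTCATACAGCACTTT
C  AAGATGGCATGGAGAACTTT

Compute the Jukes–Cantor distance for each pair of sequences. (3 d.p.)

A–B: 6/20 sites differ → p = 0.3, d = −0.75 ln(1 − 0.4) = 0.383119 ≈ 0.383.
A–C: 6/20 sites differ → p = 0.3, d = −0.75 ln(1 − 0.4) = 0.383119 ≈ 0.383.
B–C: 5/20 sites differ → p = 0.25, d = −0.75 ln(1 − 0.333333) = 0.304098 ≈ 0.304.

d(A,B) = 0.383, d(A,C) = 0.383, d(B,C) = 0.304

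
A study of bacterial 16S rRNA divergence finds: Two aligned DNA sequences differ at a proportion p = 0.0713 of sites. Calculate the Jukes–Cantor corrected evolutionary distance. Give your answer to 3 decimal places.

0.075

d = −(3/4) ln(1 − 4p/3) = −0.75 ln(1 − 0.095067) = −0.75 ln(0.904933)
  = −0.75 × (-0.099894) = 0.074921 substitutions/site.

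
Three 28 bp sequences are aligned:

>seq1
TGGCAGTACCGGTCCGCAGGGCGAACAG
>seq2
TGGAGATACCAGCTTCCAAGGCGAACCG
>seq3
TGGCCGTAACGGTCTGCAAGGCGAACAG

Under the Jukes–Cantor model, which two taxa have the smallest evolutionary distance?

seq1–seq2: 10/28 differ, p = 0.357, d = 0.485.
seq1–seq3: 4/28 differ, p = 0.143, d = 0.158.
seq2–seq3: 9/28 differ, p = 0.321, d = 0.420.
The smallest distance is between seq1 and seq3.

seq1 and seq3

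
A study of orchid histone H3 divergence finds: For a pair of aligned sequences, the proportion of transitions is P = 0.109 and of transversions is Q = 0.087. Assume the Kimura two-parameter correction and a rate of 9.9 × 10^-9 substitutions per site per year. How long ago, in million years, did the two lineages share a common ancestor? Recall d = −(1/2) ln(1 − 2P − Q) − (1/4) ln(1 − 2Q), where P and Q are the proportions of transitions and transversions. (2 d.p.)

Under the Kimura two-parameter model, d = −½ ln(1 − 2P − Q) − ¼ ln(1 − 2Q).
1 − 2P − Q = 0.695, giving −½ ln(0.695) = 0.181922.
1 − 2Q = 0.826, giving −¼ ln(0.826) = 0.047790.
d = 0.181922 + 0.047790 = 0.229712.
Under a molecular clock d = 2μt, so t = d/(2μ) = 0.229712 / (2 × 9.9 × 10^-9) = 11.60 million years.

11.60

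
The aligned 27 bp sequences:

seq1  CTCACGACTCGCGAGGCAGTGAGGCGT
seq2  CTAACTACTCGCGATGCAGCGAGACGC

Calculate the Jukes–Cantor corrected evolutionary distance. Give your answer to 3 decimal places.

The sequences differ at 6 of 27 sites (3, 6, 15, 20, 24, 27), so p = 6/27 ≈ 0.222222.
d = −(3/4) ln(1 − 4p/3) = −0.75 ln(1 − 0.296296) = −0.75 ln(0.703704)
  = −0.75 × (-0.351397) = 0.263548 substitutions/site.

0.264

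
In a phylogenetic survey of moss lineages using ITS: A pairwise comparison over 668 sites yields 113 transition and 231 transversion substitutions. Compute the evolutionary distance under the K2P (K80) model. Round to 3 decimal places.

0.870

P = 113/668 ≈ 0.169162 and Q = 231/668 ≈ 0.345808.
Under the Kimura two-parameter model, d = −½ ln(1 − 2P − Q) − ¼ ln(1 − 2Q).
1 − 2P − Q = 0.315868, giving −½ ln(0.315868) = 0.576215.
1 − 2Q = 0.308384, giving −¼ ln(0.308384) = 0.294102.
d = 0.576215 + 0.294102 = 0.870317.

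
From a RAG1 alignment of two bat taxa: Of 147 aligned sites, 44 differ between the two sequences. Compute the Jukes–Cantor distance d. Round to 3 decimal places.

p = 44/147 ≈ 0.29932.
d = −(3/4) ln(1 − 4p/3) = −0.75 ln(1 − 0.399093) = −0.75 ln(0.600907)
  = −0.75 × (-0.509315) = 0.381986 substitutions/site.

0.382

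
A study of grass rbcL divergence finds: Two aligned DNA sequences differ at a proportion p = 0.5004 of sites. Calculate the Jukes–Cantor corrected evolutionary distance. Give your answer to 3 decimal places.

d = −(3/4) ln(1 − 4p/3) = −0.75 ln(1 − 0.6672) = −0.75 ln(0.3328)
  = −0.75 × (-1.100214) = 0.825161 substitutions/site.

0.825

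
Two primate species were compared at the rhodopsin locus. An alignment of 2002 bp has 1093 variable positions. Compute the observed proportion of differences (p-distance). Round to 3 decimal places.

0.546

p = 1093/2002 = 0.545954… ≈ 0.546 (to 3 d.p.).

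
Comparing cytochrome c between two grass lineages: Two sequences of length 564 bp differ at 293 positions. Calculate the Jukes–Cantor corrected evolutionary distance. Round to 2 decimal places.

p = 293/564 ≈ 0.519504.
d = −(3/4) ln(1 − 4p/3) = −0.75 ln(1 − 0.692672) = −0.75 ln(0.307328)
  = −0.75 × (-1.179840) = 0.884880 substitutions/site.

0.88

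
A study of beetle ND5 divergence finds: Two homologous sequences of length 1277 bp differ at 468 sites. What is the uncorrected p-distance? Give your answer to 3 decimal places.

p = 468/1277 = 0.366483… ≈ 0.366 (to 3 d.p.).

0.366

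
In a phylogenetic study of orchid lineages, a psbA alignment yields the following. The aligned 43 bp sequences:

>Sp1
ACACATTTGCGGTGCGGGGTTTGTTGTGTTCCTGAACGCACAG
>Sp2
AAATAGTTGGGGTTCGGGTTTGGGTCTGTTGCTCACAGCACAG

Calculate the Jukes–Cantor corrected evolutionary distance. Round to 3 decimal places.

The sequences differ at 13 of 43 sites, so p = 13/43 ≈ 0.302326.
d = −(3/4) ln(1 − 4p/3) = −0.75 ln(1 − 0.403101) = −0.75 ln(0.596899)
  = −0.75 × (-0.516007) = 0.387005 substitutions/site.

0.387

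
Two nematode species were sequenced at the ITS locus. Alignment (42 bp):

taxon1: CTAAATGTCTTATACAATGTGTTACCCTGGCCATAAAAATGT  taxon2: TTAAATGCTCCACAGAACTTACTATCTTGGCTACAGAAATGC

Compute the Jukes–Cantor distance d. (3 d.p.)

The sequences differ at 17 of 42 sites, so p = 17/42 ≈ 0.404762.
d = −(3/4) ln(1 − 4p/3) = −0.75 ln(1 − 0.539683) = −0.75 ln(0.460317)
  = −0.75 × (-0.775840) = 0.581880 substitutions/site.

0.582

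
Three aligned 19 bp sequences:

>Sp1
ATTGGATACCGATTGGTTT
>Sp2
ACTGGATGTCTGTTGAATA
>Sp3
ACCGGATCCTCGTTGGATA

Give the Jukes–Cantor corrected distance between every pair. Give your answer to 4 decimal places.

d(Sp1,Sp2) = 0.6181, d(Sp1,Sp3) = 0.6181, d(Sp2,Sp3) = 0.4099

Sp1–Sp2: 8/19 sites differ → p ≈ 0.421053, d = −0.75 ln(1 − 0.561404) = 0.618132 ≈ 0.6181.
Sp1–Sp3: 8/19 sites differ → p ≈ 0.421053, d = −0.75 ln(1 − 0.561404) = 0.618132 ≈ 0.6181.
Sp2–Sp3: 6/19 sites differ → p ≈ 0.315789, d = −0.75 ln(1 − 0.421052) = 0.409907 ≈ 0.4099.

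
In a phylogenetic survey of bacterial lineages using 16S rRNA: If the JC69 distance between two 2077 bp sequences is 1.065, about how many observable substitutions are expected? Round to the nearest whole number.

Invert JC69: p = (3/4)(1 − e^(−4d/3)) = 0.75 × (1 − e^(-1.42)) = 0.75 × (1 − 0.241714) = 0.568715.
Expected differing sites = pL ≈ 0.568715 × 2077 = 1181.221055 ≈ 1181.

1181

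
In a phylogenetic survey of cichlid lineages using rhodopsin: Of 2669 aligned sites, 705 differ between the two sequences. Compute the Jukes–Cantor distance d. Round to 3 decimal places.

p = 705/2669 ≈ 0.264144.
d = −(3/4) ln(1 − 4p/3) = −0.75 ln(1 − 0.352192) = −0.75 ln(0.647808)
  = −0.75 × (-0.434161) = 0.325621 substitutions/site.

0.326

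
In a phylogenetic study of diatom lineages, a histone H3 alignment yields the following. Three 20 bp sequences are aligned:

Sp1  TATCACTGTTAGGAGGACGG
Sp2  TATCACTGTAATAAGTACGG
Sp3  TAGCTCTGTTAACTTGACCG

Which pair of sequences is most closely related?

Sp1–Sp2: 4/20 differ, p = 0.200, d = 0.233.
Sp1–Sp3: 7/20 differ, p = 0.350, d = 0.471.
Sp2–Sp3: 9/20 differ, p = 0.450, d = 0.687.
The smallest distance is between Sp1 and Sp2.

Sp1 and Sp2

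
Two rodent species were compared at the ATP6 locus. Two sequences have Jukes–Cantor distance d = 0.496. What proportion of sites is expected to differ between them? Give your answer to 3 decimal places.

0.363

p = (3/4)(1 − e^(−4d/3)) = 0.75 × (1 − e^(-0.661333)) = 0.75 × (1 − 0.516163) = 0.362878.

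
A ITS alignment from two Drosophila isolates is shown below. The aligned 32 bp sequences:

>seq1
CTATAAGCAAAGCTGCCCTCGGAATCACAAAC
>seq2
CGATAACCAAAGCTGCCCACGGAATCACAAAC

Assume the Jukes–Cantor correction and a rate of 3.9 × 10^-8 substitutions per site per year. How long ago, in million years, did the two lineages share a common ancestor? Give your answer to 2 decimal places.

1.28

The sequences differ at 3 of 32 sites (2, 7, 19), so p = 3/32 = 0.09375.
d = −(3/4) ln(1 − 4p/3) = −0.75 ln(1 − 0.125) = −0.75 ln(0.875)
  = −0.75 × (-0.133531) = 0.100148 substitutions/site.
Under a molecular clock d = 2μt, so t = d/(2μ) = 0.100148 / (2 × 3.9 × 10^-8) = 1.28 million years.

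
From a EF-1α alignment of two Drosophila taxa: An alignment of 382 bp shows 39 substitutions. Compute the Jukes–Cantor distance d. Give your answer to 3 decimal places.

p = 39/382 ≈ 0.102094.
d = −(3/4) ln(1 − 4p/3) = −0.75 ln(1 − 0.136125) = −0.75 ln(0.863875)
  = −0.75 × (-0.146327) = 0.109745 substitutions/site.

0.110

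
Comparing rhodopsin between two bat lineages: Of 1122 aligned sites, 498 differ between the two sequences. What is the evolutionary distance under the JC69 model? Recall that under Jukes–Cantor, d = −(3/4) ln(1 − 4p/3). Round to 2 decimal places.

p = 498/1122 ≈ 0.44385.
d = −(3/4) ln(1 − 4p/3) = −0.75 ln(1 − 0.5918) = −0.75 ln(0.4082)
  = −0.75 × (-0.895998) = 0.671999 substitutions/site.

0.67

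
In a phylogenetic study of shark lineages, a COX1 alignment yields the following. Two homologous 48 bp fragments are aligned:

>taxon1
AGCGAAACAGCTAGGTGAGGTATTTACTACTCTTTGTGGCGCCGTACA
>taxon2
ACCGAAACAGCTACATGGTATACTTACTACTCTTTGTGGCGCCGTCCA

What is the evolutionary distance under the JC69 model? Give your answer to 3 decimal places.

The sequences differ at 8 of 48 sites (2, 14, 15, 18, 19, 20, 23, 46), so p = 8/48 ≈ 0.166667.
d = −(3/4) ln(1 − 4p/3) = −0.75 ln(1 − 0.222223) = −0.75 ln(0.777777)
  = −0.75 × (-0.251315) = 0.188486 substitutions/site.

0.188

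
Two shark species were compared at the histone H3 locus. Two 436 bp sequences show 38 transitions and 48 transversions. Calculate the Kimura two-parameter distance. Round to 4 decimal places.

P = 38/436 ≈ 0.087156 and Q = 48/436 ≈ 0.110092.
Under the Kimura two-parameter model, d = −½ ln(1 − 2P − Q) − ¼ ln(1 − 2Q).
1 − 2P − Q = 0.715596, giving −½ ln(0.715596) = 0.167320.
1 − 2Q = 0.779816, giving −¼ ln(0.779816) = 0.062174.
d = 0.167320 + 0.062174 = 0.229494.

0.2295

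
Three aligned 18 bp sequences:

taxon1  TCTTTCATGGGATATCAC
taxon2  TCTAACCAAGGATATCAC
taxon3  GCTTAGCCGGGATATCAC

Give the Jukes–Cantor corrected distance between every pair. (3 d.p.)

taxon1–taxon2: 5/18 sites differ → p ≈ 0.277778, d = −0.75 ln(1 − 0.370371) = 0.346968 ≈ 0.347.
taxon1–taxon3: 5/18 sites differ → p ≈ 0.277778, d = −0.75 ln(1 − 0.370371) = 0.346968 ≈ 0.347.
taxon2–taxon3: 5/18 sites differ → p ≈ 0.277778, d = −0.75 ln(1 − 0.370371) = 0.346968 ≈ 0.347.

d(taxon1,taxon2) = 0.347, d(taxon1,taxon3) = 0.347, d(taxon2,taxon3) = 0.347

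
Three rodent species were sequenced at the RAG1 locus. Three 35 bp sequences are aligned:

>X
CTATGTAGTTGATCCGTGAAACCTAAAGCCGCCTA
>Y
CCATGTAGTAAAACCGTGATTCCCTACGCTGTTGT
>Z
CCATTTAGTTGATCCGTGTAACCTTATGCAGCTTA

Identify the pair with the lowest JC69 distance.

X and Z

X–Y: 14/35 differ, p = 0.400, d = 0.572.
X–Z: 7/35 differ, p = 0.200, d = 0.233.
Y–Z: 13/35 differ, p = 0.371, d = 0.513.
The smallest distance is between X and Z.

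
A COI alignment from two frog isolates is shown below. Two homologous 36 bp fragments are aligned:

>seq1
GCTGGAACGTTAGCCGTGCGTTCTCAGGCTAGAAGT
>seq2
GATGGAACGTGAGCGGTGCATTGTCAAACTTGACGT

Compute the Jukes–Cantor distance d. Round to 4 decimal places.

0.3041

The sequences differ at 9 of 36 sites (2, 11, 15, 20, 23, 27, 28, 31, 34), so p = 9/36 = 0.25.
d = −(3/4) ln(1 − 4p/3) = −0.75 ln(1 − 0.333333) = −0.75 ln(0.666667)
  = −0.75 × (-0.405465) = 0.304099 substitutions/site.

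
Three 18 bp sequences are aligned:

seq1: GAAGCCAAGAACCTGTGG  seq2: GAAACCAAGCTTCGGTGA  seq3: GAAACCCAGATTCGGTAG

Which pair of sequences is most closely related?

seq2 and seq3

seq1–seq2: 6/18 differ, p = 0.333, d = 0.441.
seq1–seq3: 6/18 differ, p = 0.333, d = 0.441.
seq2–seq3: 4/18 differ, p = 0.222, d = 0.264.
The smallest distance is between seq2 and seq3.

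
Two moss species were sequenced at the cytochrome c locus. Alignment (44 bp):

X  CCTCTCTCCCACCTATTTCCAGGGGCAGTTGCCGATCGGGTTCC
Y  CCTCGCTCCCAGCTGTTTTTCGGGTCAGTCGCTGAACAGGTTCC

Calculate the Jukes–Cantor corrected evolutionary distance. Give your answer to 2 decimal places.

0.30

The sequences differ at 11 of 44 sites, so p = 11/44 = 0.25.
d = −(3/4) ln(1 − 4p/3) = −0.75 ln(1 − 0.333333) = −0.75 ln(0.666667)
  = −0.75 × (-0.405465) = 0.304099 substitutions/site.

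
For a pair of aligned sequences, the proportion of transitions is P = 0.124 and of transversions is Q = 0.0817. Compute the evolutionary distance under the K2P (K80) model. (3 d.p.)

0.245

Under the Kimura two-parameter model, d = −½ ln(1 − 2P − Q) − ¼ ln(1 − 2Q).
1 − 2P − Q = 0.6703, giving −½ ln(0.6703) = 0.200015.
1 − 2Q = 0.8366, giving −¼ ln(0.8366) = 0.044602.
d = 0.200015 + 0.044602 = 0.244617.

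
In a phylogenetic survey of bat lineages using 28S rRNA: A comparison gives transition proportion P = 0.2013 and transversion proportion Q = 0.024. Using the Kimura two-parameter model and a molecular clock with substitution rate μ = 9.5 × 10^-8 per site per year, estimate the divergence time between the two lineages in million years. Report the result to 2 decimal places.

Under the Kimura two-parameter model, d = −½ ln(1 − 2P − Q) − ¼ ln(1 − 2Q).
1 − 2P − Q = 0.5734, giving −½ ln(0.5734) = 0.278086.
1 − 2Q = 0.952, giving −¼ ln(0.952) = 0.012298.
d = 0.278086 + 0.012298 = 0.290384.
Under a molecular clock d = 2μt, so t = d/(2μ) = 0.290384 / (2 × 9.5 × 10^-8) = 1.53 million years.

1.53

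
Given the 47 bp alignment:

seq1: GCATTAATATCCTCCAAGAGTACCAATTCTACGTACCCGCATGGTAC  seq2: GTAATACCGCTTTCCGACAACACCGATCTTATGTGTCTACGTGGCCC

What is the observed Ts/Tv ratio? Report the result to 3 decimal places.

4.750

Transitions are A↔G and C↔T; transversions are all other mismatches.
Transitions: 19. Transversions: 4.
R = 19/4 = 4.750.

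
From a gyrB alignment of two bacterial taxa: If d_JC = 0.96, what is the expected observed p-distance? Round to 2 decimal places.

0.54

p = (3/4)(1 − e^(−4d/3)) = 0.75 × (1 − e^(-1.28)) = 0.75 × (1 − 0.278037) = 0.541472.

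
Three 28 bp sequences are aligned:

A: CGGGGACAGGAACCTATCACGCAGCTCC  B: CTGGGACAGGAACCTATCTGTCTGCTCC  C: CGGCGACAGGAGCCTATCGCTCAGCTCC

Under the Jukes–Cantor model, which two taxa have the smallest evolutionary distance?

A and C

A–B: 5/28 differ, p = 0.179, d = 0.204.
A–C: 4/28 differ, p = 0.143, d = 0.158.
B–C: 6/28 differ, p = 0.214, d = 0.252.
The smallest distance is between A and C.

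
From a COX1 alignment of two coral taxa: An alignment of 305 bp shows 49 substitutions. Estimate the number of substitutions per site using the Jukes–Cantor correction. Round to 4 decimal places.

p = 49/305 ≈ 0.160656.
d = −(3/4) ln(1 − 4p/3) = −0.75 ln(1 − 0.214208) = −0.75 ln(0.785792)
  = −0.75 × (-0.241063) = 0.180797 substitutions/site.

0.1808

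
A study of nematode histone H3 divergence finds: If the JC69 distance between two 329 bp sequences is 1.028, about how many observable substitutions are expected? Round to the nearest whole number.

184

Invert JC69: p = (3/4)(1 − e^(−4d/3)) = 0.75 × (1 − e^(-1.370667)) = 0.75 × (1 − 0.253938) = 0.559547.
Expected differing sites = pL ≈ 0.559547 × 329 = 184.090963 ≈ 184.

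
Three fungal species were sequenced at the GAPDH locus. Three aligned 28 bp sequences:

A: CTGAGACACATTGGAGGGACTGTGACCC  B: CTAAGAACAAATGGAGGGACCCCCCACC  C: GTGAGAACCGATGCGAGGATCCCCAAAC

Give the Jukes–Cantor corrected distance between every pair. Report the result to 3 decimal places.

d(A,B) = 0.556, d(A,C) = 0.940, d(B,C) = 0.485

A–B: 11/28 sites differ → p ≈ 0.392857, d = −0.75 ln(1 − 0.523809) = 0.556452 ≈ 0.556.
A–C: 15/28 sites differ → p ≈ 0.535714, d = −0.75 ln(1 − 0.714285) = 0.939570 ≈ 0.940.
B–C: 10/28 sites differ → p ≈ 0.357143, d = −0.75 ln(1 − 0.476191) = 0.484971 ≈ 0.485.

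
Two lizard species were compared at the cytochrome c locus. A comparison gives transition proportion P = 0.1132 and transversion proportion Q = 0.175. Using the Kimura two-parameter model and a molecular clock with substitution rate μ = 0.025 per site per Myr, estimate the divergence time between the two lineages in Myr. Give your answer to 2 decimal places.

7.29

Under the Kimura two-parameter model, d = −½ ln(1 − 2P − Q) − ¼ ln(1 − 2Q).
1 − 2P − Q = 0.5986, giving −½ ln(0.5986) = 0.256581.
1 − 2Q = 0.65, giving −¼ ln(0.65) = 0.107696.
d = 0.256581 + 0.107696 = 0.364277.
Under a molecular clock d = 2μt, so t = d/(2μ) = 0.364277 / (2 × 0.025) = 7.29 Myr.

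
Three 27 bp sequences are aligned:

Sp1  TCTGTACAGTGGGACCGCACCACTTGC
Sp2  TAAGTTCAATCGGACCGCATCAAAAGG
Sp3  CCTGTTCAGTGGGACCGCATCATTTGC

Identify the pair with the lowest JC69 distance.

Sp1 and Sp3

Sp1–Sp2: 10/27 differ, p = 0.370, d = 0.511.
Sp1–Sp3: 4/27 differ, p = 0.148, d = 0.165.
Sp2–Sp3: 9/27 differ, p = 0.333, d = 0.441.
The smallest distance is between Sp1 and Sp3.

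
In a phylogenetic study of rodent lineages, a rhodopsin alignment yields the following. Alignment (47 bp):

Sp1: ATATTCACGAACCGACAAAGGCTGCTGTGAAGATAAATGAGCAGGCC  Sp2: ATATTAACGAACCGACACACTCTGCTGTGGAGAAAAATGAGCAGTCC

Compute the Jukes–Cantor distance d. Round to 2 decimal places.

0.17

The sequences differ at 7 of 47 sites (6, 18, 20, 21, 30, 34, 45), so p = 7/47 ≈ 0.148936.
d = −(3/4) ln(1 − 4p/3) = −0.75 ln(1 − 0.198581) = −0.75 ln(0.801419)
  = −0.75 × (-0.221371) = 0.166028 substitutions/site.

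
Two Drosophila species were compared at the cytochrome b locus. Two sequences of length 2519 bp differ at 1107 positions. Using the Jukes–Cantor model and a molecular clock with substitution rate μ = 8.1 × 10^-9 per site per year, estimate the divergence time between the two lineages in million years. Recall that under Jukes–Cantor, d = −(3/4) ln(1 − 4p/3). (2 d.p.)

40.82

p = 1107/2519 ≈ 0.43946.
d = −(3/4) ln(1 − 4p/3) = −0.75 ln(1 − 0.585947) = −0.75 ln(0.414053)
  = −0.75 × (-0.881761) = 0.661321 substitutions/site.
Under a molecular clock d = 2μt, so t = d/(2μ) = 0.661321 / (2 × 8.1 × 10^-9) = 40.82 million years.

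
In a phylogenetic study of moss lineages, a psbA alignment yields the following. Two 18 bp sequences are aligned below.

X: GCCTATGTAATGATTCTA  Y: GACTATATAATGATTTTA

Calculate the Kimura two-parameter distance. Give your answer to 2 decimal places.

0.19

Of 18 sites, 2 differences are transitions and 1 are transversions, so P = 2/18 ≈ 0.111111 and Q = 1/18 ≈ 0.055556.
Under the Kimura two-parameter model, d = −½ ln(1 − 2P − Q) − ¼ ln(1 − 2Q).
1 − 2P − Q = 0.722222, giving −½ ln(0.722222) = 0.162711.
1 − 2Q = 0.888888, giving −¼ ln(0.888888) = 0.029446.
d = 0.162711 + 0.029446 = 0.192157.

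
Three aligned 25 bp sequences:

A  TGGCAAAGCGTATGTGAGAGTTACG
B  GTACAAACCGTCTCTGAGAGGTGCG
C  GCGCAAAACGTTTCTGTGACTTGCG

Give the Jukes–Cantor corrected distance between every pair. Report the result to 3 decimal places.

d(A,B) = 0.417, d(A,C) = 0.417, d(B,C) = 0.351

A–B: 8/25 sites differ → p = 0.32, d = −0.75 ln(1 − 0.426667) = 0.417216 ≈ 0.417.
A–C: 8/25 sites differ → p = 0.32, d = −0.75 ln(1 − 0.426667) = 0.417216 ≈ 0.417.
B–C: 7/25 sites differ → p = 0.28, d = −0.75 ln(1 − 0.373333) = 0.350505 ≈ 0.351.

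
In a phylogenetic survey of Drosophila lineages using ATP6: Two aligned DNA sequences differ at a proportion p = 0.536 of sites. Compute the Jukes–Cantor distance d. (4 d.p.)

d = −(3/4) ln(1 − 4p/3) = −0.75 ln(1 − 0.714667) = −0.75 ln(0.285333)
  = −0.75 × (-1.254098) = 0.940574 substitutions/site.

0.9406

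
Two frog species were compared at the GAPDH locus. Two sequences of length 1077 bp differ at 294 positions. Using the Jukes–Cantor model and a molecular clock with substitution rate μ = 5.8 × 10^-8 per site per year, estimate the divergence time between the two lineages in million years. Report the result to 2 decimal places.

p = 294/1077 ≈ 0.272981.
d = −(3/4) ln(1 − 4p/3) = −0.75 ln(1 − 0.363975) = −0.75 ln(0.636025)
  = −0.75 × (-0.452517) = 0.339388 substitutions/site.
Under a molecular clock d = 2μt, so t = d/(2μ) = 0.339388 / (2 × 5.8 × 10^-8) = 2.93 million years.

2.93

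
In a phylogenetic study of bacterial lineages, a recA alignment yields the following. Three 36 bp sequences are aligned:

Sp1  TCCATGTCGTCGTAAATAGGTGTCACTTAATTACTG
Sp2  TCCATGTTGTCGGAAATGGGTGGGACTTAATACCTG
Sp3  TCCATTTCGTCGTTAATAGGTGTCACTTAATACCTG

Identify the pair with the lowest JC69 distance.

Sp1–Sp2: 7/36 differ, p = 0.194, d = 0.225.
Sp1–Sp3: 4/36 differ, p = 0.111, d = 0.120.
Sp2–Sp3: 7/36 differ, p = 0.194, d = 0.225.
The smallest distance is between Sp1 and Sp3.

Sp1 and Sp3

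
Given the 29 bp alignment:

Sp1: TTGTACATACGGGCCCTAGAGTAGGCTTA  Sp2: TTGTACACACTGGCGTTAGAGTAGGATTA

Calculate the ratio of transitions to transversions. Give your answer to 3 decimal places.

Transitions are A↔G and C↔T; transversions are all other mismatches.
Transitions: 2. Transversions: 3.
R = 2/3 = 0.666666… ≈ 0.667 (to 3 d.p.).

0.667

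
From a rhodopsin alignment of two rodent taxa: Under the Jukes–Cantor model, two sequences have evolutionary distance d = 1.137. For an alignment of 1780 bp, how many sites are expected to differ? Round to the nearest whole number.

Invert JC69: p = (3/4)(1 − e^(−4d/3)) = 0.75 × (1 − e^(-1.516)) = 0.75 × (1 − 0.219588) = 0.585309.
Expected differing sites = pL ≈ 0.585309 × 1780 = 1041.85002 ≈ 1042.

1042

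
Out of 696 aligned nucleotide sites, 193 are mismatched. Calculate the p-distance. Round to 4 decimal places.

p = 193/696 = 0.277298… ≈ 0.2773 (to 4 d.p.).

0.2773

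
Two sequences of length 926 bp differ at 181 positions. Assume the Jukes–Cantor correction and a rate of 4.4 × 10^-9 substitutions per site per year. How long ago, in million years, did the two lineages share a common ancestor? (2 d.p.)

p = 181/926 ≈ 0.195464.
d = −(3/4) ln(1 − 4p/3) = −0.75 ln(1 − 0.260619) = −0.75 ln(0.739381)
  = −0.75 × (-0.301942) = 0.226457 substitutions/site.
Under a molecular clock d = 2μt, so t = d/(2μ) = 0.226457 / (2 × 4.4 × 10^-9) = 25.73 million years.

25.73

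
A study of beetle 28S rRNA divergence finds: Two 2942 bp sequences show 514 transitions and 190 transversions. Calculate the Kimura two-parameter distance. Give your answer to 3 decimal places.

0.302

P = 514/2942 ≈ 0.174711 and Q = 190/2942 ≈ 0.064582.
Under the Kimura two-parameter model, d = −½ ln(1 − 2P − Q) − ¼ ln(1 − 2Q).
1 − 2P − Q = 0.585996, giving −½ ln(0.585996) = 0.267221.
1 − 2Q = 0.870836, giving −¼ ln(0.870836) = 0.034575.
d = 0.267221 + 0.034575 = 0.301796.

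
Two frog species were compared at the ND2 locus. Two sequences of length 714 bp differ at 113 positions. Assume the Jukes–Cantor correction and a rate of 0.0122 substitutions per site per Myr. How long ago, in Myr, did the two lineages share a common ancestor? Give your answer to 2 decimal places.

p = 113/714 ≈ 0.158263.
d = −(3/4) ln(1 − 4p/3) = −0.75 ln(1 − 0.211017) = −0.75 ln(0.788983)
  = −0.75 × (-0.237011) = 0.177758 substitutions/site.
Under a molecular clock d = 2μt, so t = d/(2μ) = 0.177758 / (2 × 0.0122) = 7.29 Myr.

7.29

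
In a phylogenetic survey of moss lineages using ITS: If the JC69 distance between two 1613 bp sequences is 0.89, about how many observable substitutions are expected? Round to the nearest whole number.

Invert JC69: p = (3/4)(1 − e^(−4d/3)) = 0.75 × (1 − e^(-1.186667)) = 0.75 × (1 − 0.305237) = 0.521072.
Expected differing sites = pL ≈ 0.521072 × 1613 = 840.489136 ≈ 840.

840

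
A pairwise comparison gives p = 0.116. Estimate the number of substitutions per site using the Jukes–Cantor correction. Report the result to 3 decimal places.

d = −(3/4) ln(1 − 4p/3) = −0.75 ln(1 − 0.154667) = −0.75 ln(0.845333)
  = −0.75 × (-0.168025) = 0.126019 substitutions/site.

0.126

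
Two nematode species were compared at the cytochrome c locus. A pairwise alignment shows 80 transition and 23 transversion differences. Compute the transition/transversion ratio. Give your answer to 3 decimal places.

3.478

R = 80/23 = 3.478260… ≈ 3.478 (to 3 d.p.).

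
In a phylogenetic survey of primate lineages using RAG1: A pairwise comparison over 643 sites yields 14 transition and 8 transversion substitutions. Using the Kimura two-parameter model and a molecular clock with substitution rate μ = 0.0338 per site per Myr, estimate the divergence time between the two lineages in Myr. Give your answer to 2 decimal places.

0.52

P = 14/643 ≈ 0.021773 and Q = 8/643 ≈ 0.012442.
Under the Kimura two-parameter model, d = −½ ln(1 − 2P − Q) − ¼ ln(1 − 2Q).
1 − 2P − Q = 0.944012, giving −½ ln(0.944012) = 0.028808.
1 − 2Q = 0.975116, giving −¼ ln(0.975116) = 0.006300.
d = 0.028808 + 0.006300 = 0.035108.
Under a molecular clock d = 2μt, so t = d/(2μ) = 0.035108 / (2 × 0.0338) = 0.52 Myr.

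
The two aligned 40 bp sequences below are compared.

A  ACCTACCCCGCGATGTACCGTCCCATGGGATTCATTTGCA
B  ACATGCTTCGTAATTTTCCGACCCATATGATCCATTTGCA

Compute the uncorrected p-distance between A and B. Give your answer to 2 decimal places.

The sequences differ at 12 of 40 positions.
p = 12/40 = 0.30.

0.30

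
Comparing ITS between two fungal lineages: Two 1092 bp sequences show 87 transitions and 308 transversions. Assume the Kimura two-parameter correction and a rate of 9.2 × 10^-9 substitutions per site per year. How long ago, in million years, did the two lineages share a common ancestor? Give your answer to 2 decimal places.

P = 87/1092 ≈ 0.07967 and Q = 308/1092 ≈ 0.282051.
Under the Kimura two-parameter model, d = −½ ln(1 − 2P − Q) − ¼ ln(1 − 2Q).
1 − 2P − Q = 0.558609, giving −½ ln(0.558609) = 0.291153.
1 − 2Q = 0.435898, giving −¼ ln(0.435898) = 0.207587.
d = 0.291153 + 0.207587 = 0.498740.
Under a molecular clock d = 2μt, so t = d/(2μ) = 0.498740 / (2 × 9.2 × 10^-9) = 27.11 million years.

27.11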